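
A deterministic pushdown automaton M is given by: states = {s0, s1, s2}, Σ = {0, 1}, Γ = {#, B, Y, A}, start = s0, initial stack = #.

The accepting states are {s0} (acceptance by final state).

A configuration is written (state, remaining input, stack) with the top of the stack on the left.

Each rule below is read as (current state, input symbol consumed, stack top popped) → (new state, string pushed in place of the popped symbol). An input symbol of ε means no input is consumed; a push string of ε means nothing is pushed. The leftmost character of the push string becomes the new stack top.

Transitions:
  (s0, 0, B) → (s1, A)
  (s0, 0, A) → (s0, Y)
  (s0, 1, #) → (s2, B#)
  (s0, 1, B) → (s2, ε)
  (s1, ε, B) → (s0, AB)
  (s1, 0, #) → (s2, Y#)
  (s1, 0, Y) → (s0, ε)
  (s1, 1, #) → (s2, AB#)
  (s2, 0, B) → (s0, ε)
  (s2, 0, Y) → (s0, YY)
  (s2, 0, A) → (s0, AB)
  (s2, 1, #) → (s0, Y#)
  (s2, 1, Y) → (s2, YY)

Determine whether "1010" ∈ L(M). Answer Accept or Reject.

Accept

(s0, 1010, #) ⊢ (s2, 010, B#) ⊢ (s0, 10, #) ⊢ (s2, 0, B#) ⊢ (s0, ε, #)
All input consumed; state s0 ∈ F.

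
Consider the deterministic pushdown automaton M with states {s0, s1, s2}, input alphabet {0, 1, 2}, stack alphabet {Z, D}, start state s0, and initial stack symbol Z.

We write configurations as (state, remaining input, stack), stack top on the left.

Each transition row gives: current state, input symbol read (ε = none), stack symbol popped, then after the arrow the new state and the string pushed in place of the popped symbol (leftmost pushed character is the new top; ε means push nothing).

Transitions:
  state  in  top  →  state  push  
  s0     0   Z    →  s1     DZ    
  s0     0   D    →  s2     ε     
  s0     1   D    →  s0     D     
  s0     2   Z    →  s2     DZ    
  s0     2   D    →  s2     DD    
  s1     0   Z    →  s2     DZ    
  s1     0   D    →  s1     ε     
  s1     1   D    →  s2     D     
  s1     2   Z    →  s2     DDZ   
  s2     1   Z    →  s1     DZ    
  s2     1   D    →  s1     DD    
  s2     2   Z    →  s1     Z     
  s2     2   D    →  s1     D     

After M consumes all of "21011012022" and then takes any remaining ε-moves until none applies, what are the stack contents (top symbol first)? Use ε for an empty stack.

(s0, 21011012022, Z) ⊢ (s2, 1011012022, DZ) ⊢ (s1, 011012022, DDZ) ⊢ (s1, 11012022, DZ) ⊢ (s2, 1012022, DZ) ⊢ (s1, 012022, DDZ) ⊢ (s1, 12022, DZ) ⊢ (s2, 2022, DZ) ⊢ (s1, 022, DZ) ⊢ (s1, 22, Z) ⊢ (s2, 2, DDZ) ⊢ (s1, ε, DDZ)
All input consumed in state s1 with stack DDZ.

DDZ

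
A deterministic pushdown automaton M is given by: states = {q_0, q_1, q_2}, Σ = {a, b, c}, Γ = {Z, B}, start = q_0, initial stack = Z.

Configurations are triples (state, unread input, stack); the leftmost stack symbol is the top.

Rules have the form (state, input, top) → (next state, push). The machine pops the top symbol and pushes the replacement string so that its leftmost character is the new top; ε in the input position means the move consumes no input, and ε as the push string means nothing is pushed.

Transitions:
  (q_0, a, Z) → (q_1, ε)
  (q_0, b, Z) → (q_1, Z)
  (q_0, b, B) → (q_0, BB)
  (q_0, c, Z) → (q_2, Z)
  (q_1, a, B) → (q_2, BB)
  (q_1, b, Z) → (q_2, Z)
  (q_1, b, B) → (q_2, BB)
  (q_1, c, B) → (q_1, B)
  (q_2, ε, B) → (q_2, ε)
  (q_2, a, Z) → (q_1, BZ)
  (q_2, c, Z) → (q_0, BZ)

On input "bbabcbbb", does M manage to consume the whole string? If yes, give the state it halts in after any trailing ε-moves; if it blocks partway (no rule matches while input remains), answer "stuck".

q_0

(q_0, bbabcbbb, Z)
  read b, top Z: go to q_1, push Z → (q_1, babcbbb, Z)
  read b, top Z: go to q_2, push Z → (q_2, abcbbb, Z)
  read a, top Z: go to q_1, push BZ → (q_1, bcbbb, BZ)
  read b, top B: go to q_2, push BB → (q_2, cbbb, BBZ)
  ε-move, top B: go to q_2, push ε → (q_2, cbbb, BZ)
  ε-move, top B: go to q_2, push ε → (q_2, cbbb, Z)
  read c, top Z: go to q_0, push BZ → (q_0, bbb, BZ)
  read b, top B: go to q_0, push BB → (q_0, bb, BBZ)
  read b, top B: go to q_0, push BB → (q_0, b, BBBZ)
  read b, top B: go to q_0, push BB → (q_0, ε, BBBBZ)
All input consumed; M is in state q_0.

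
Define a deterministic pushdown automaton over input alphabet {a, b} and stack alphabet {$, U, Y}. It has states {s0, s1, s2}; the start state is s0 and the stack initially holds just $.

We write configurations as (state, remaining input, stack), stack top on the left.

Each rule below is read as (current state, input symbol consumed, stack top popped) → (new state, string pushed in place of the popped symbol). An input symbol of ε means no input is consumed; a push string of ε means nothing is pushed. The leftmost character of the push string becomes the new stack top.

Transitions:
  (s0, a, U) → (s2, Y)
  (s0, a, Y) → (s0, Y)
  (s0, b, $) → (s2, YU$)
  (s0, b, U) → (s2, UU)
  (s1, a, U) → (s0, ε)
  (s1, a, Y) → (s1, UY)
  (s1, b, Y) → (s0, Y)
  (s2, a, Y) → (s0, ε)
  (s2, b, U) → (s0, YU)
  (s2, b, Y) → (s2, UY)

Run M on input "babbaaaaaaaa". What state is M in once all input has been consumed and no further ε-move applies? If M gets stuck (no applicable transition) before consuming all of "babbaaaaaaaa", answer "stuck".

(s0, babbaaaaaaaa, $) ⊢ (s2, abbaaaaaaaa, YU$) ⊢ (s0, bbaaaaaaaa, U$) ⊢ (s2, baaaaaaaa, UU$) ⊢ (s0, aaaaaaaa, YUU$) ⊢ (s0, aaaaaaa, YUU$) ⊢ (s0, aaaaaa, YUU$) ⊢ (s0, aaaaa, YUU$) ⊢ (s0, aaaa, YUU$) ⊢ (s0, aaa, YUU$) ⊢ (s0, aa, YUU$) ⊢ (s0, a, YUU$) ⊢ (s0, ε, YUU$)
All input consumed; M is in state s0.

s0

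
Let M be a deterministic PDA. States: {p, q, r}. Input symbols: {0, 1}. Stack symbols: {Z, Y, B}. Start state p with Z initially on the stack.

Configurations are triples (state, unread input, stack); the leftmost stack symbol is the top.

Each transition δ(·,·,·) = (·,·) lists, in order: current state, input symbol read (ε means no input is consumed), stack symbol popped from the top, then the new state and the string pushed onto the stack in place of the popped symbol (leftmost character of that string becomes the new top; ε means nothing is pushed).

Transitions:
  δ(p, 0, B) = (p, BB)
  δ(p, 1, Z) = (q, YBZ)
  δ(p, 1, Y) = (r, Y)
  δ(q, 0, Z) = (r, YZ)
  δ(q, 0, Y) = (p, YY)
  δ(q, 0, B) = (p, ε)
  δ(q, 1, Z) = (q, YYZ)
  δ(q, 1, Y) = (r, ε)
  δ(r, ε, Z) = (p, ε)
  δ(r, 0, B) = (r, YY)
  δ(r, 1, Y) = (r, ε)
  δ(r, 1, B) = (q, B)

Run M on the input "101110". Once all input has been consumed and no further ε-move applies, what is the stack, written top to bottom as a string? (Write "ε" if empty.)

(p, 101110, Z) ⊢ (q, 01110, YBZ) ⊢ (p, 1110, YYBZ) ⊢ (r, 110, YYBZ) ⊢ (r, 10, YBZ) ⊢ (r, 0, BZ) ⊢ (r, ε, YYZ)
All input consumed in state r with stack YYZ.

YYZ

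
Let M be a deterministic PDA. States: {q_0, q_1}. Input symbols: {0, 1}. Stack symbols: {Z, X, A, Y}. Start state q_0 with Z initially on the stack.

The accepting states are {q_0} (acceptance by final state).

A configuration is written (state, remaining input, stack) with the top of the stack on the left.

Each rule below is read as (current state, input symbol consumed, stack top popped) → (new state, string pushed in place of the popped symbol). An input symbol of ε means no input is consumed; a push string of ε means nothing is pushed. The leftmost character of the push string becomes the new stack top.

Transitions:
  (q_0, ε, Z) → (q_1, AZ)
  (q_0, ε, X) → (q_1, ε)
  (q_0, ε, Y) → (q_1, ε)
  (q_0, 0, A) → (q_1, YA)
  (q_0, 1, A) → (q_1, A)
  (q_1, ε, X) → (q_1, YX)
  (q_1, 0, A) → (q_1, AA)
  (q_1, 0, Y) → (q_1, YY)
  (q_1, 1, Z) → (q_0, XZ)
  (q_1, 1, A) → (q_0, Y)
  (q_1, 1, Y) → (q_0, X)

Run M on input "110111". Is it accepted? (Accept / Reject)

Reject

(q_0, 110111, Z) ⊢ (q_1, 110111, AZ) ⊢ (q_0, 10111, YZ) ⊢ (q_1, 10111, Z) ⊢ (q_0, 0111, XZ) ⊢ (q_1, 0111, Z)
No transition applies at (q_1, 0111, Z); input not fully consumed.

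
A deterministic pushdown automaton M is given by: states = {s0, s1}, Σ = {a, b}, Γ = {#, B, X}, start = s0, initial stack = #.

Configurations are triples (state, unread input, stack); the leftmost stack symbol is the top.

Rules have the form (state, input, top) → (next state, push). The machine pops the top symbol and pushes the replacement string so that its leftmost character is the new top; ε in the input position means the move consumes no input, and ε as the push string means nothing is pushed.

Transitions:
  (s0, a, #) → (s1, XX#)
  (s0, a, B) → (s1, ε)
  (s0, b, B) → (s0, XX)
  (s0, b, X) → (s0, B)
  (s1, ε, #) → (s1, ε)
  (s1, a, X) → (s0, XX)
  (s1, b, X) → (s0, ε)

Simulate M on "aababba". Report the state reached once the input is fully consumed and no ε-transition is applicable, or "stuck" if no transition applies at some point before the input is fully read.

s1

(s0, aababba, #)
  read a, top #: go to s1, push XX# → (s1, ababba, XX#)
  read a, top X: go to s0, push XX → (s0, babba, XXX#)
  read b, top X: go to s0, push B → (s0, abba, BXX#)
  read a, top B: go to s1, push ε → (s1, bba, XX#)
  read b, top X: go to s0, push ε → (s0, ba, X#)
  read b, top X: go to s0, push B → (s0, a, B#)
  read a, top B: go to s1, push ε → (s1, ε, #)
  ε-move, top #: go to s1, push ε → (s1, ε, ε)
All input consumed; M is in state s1.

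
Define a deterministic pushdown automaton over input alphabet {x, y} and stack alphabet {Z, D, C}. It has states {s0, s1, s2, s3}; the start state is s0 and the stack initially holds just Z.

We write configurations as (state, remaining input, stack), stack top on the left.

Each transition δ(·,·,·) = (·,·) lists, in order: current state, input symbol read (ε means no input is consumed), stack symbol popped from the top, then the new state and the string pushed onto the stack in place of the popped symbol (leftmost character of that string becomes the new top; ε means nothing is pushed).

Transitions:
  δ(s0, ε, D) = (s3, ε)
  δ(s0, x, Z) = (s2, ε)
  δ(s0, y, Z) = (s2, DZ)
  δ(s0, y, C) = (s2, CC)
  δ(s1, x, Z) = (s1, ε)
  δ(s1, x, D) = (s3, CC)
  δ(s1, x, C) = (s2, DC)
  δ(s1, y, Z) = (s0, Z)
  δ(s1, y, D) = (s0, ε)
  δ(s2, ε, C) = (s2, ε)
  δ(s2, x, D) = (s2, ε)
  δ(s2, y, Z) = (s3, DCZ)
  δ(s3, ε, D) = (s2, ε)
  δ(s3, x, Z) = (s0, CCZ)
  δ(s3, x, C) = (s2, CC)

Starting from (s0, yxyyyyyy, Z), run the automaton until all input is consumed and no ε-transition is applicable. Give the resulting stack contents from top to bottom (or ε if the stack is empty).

(s0, yxyyyyyy, Z)
  read y, top Z: go to s2, push DZ → (s2, xyyyyyy, DZ)
  read x, top D: go to s2, push ε → (s2, yyyyyy, Z)
  read y, top Z: go to s3, push DCZ → (s3, yyyyy, DCZ)
  ε-move, top D: go to s2, push ε → (s2, yyyyy, CZ)
  ε-move, top C: go to s2, push ε → (s2, yyyyy, Z)
  read y, top Z: go to s3, push DCZ → (s3, yyyy, DCZ)
  ε-move, top D: go to s2, push ε → (s2, yyyy, CZ)
  ε-move, top C: go to s2, push ε → (s2, yyyy, Z)
  read y, top Z: go to s3, push DCZ → (s3, yyy, DCZ)
  ε-move, top D: go to s2, push ε → (s2, yyy, CZ)
  ε-move, top C: go to s2, push ε → (s2, yyy, Z)
  read y, top Z: go to s3, push DCZ → (s3, yy, DCZ)
  ε-move, top D: go to s2, push ε → (s2, yy, CZ)
  ε-move, top C: go to s2, push ε → (s2, yy, Z)
  read y, top Z: go to s3, push DCZ → (s3, y, DCZ)
  ε-move, top D: go to s2, push ε → (s2, y, CZ)
  ε-move, top C: go to s2, push ε → (s2, y, Z)
  read y, top Z: go to s3, push DCZ → (s3, ε, DCZ)
  ε-move, top D: go to s2, push ε → (s2, ε, CZ)
  ε-move, top C: go to s2, push ε → (s2, ε, Z)
All input consumed in state s2 with stack Z.

Z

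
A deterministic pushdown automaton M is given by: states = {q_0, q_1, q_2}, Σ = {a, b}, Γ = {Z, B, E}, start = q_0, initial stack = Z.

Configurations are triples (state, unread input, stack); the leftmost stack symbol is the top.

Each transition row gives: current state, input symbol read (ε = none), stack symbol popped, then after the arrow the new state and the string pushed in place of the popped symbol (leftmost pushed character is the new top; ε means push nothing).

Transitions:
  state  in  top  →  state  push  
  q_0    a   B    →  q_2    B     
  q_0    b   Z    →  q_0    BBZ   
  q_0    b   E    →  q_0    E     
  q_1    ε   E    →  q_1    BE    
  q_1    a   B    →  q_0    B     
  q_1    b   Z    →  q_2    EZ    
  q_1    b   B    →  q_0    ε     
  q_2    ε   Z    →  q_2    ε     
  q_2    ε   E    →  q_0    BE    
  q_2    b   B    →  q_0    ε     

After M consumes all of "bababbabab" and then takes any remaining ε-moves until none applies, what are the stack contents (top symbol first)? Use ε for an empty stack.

Z

(q_0, bababbabab, Z)
  read b, top Z: go to q_0, push BBZ → (q_0, ababbabab, BBZ)
  read a, top B: go to q_2, push B → (q_2, babbabab, BBZ)
  read b, top B: go to q_0, push ε → (q_0, abbabab, BZ)
  read a, top B: go to q_2, push B → (q_2, bbabab, BZ)
  read b, top B: go to q_0, push ε → (q_0, babab, Z)
  read b, top Z: go to q_0, push BBZ → (q_0, abab, BBZ)
  read a, top B: go to q_2, push B → (q_2, bab, BBZ)
  read b, top B: go to q_0, push ε → (q_0, ab, BZ)
  read a, top B: go to q_2, push B → (q_2, b, BZ)
  read b, top B: go to q_0, push ε → (q_0, ε, Z)
All input consumed in state q_0 with stack Z.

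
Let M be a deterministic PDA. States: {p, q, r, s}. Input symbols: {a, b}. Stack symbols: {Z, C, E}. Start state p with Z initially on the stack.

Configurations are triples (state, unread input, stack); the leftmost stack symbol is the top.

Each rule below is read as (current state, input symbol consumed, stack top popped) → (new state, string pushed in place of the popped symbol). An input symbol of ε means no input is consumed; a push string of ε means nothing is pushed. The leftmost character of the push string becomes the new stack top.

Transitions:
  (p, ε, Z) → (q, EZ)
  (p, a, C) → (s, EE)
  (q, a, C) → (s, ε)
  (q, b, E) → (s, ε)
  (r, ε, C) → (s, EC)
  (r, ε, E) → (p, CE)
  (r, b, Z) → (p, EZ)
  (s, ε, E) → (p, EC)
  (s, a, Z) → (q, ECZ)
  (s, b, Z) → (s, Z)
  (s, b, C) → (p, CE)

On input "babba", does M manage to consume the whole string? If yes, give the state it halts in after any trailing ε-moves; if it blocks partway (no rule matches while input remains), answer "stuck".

p

(p, babba, Z)
  ε-move, top Z: go to q, push EZ → (q, babba, EZ)
  read b, top E: go to s, push ε → (s, abba, Z)
  read a, top Z: go to q, push ECZ → (q, bba, ECZ)
  read b, top E: go to s, push ε → (s, ba, CZ)
  read b, top C: go to p, push CE → (p, a, CEZ)
  read a, top C: go to s, push EE → (s, ε, EEEZ)
  ε-move, top E: go to p, push EC → (p, ε, ECEEZ)
All input consumed; M is in state p.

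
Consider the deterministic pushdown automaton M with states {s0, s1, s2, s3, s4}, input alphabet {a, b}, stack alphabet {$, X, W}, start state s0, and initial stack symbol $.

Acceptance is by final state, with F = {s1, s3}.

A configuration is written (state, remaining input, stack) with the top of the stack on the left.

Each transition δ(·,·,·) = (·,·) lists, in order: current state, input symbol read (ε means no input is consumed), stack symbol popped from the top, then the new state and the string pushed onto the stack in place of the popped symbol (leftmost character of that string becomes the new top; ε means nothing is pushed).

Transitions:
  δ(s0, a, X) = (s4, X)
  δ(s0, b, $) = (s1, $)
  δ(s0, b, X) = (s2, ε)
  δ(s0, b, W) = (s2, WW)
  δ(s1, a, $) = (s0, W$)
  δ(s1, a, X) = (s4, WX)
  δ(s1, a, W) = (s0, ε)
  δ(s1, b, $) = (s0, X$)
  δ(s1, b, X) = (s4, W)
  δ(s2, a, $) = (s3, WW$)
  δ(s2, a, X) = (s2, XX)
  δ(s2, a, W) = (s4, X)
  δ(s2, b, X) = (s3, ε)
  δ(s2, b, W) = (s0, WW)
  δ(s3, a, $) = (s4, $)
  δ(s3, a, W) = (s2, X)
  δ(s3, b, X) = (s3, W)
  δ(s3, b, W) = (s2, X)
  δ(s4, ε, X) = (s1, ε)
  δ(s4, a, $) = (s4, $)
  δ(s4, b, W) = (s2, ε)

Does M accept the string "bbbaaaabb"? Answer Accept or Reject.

(s0, bbbaaaabb, $) ⊢ (s1, bbaaaabb, $) ⊢ (s0, baaaabb, X$) ⊢ (s2, aaaabb, $) ⊢ (s3, aaabb, WW$) ⊢ (s2, aabb, XW$) ⊢ (s2, abb, XXW$) ⊢ (s2, bb, XXXW$) ⊢ (s3, b, XXW$) ⊢ (s3, ε, WXW$)
All input consumed; state s3 ∈ F.

Accept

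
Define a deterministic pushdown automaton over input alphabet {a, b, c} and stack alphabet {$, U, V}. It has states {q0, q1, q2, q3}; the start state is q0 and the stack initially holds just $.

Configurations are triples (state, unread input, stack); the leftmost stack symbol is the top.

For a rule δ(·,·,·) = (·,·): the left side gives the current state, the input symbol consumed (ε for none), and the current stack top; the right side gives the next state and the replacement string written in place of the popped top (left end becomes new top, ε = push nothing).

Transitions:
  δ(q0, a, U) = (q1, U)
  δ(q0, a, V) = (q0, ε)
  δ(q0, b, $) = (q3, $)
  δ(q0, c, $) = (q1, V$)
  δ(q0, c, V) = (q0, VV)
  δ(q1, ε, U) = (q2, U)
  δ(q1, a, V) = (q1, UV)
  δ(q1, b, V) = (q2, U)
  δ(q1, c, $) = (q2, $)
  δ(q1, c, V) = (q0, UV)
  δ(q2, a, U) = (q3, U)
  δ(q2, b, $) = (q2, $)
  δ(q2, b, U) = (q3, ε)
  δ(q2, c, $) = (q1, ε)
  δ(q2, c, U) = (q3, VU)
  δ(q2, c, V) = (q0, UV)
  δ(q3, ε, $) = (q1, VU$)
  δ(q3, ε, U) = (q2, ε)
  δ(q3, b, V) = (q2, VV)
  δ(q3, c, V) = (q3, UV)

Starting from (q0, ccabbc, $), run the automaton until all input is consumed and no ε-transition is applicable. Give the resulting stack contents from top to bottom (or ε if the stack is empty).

(q0, ccabbc, $)
  read c, top $: go to q1, push V$ → (q1, cabbc, V$)
  read c, top V: go to q0, push UV → (q0, abbc, UV$)
  read a, top U: go to q1, push U → (q1, bbc, UV$)
  ε-move, top U: go to q2, push U → (q2, bbc, UV$)
  read b, top U: go to q3, push ε → (q3, bc, V$)
  read b, top V: go to q2, push VV → (q2, c, VV$)
  read c, top V: go to q0, push UV → (q0, ε, UVV$)
All input consumed in state q0 with stack UVV$.

UVV$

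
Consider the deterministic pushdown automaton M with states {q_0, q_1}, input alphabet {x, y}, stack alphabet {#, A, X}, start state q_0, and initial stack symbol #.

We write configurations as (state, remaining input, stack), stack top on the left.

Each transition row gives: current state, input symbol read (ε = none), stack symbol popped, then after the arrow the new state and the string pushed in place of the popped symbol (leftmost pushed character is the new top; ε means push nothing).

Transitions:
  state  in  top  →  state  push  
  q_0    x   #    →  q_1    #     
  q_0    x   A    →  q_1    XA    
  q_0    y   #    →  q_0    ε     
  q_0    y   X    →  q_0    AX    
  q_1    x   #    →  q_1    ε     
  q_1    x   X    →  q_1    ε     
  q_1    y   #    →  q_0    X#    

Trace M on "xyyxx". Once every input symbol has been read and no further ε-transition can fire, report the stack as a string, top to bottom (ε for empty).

(q_0, xyyxx, #)
  read x, top #: go to q_1, push # → (q_1, yyxx, #)
  read y, top #: go to q_0, push X# → (q_0, yxx, X#)
  read y, top X: go to q_0, push AX → (q_0, xx, AX#)
  read x, top A: go to q_1, push XA → (q_1, x, XAX#)
  read x, top X: go to q_1, push ε → (q_1, ε, AX#)
All input consumed in state q_1 with stack AX#.

AX#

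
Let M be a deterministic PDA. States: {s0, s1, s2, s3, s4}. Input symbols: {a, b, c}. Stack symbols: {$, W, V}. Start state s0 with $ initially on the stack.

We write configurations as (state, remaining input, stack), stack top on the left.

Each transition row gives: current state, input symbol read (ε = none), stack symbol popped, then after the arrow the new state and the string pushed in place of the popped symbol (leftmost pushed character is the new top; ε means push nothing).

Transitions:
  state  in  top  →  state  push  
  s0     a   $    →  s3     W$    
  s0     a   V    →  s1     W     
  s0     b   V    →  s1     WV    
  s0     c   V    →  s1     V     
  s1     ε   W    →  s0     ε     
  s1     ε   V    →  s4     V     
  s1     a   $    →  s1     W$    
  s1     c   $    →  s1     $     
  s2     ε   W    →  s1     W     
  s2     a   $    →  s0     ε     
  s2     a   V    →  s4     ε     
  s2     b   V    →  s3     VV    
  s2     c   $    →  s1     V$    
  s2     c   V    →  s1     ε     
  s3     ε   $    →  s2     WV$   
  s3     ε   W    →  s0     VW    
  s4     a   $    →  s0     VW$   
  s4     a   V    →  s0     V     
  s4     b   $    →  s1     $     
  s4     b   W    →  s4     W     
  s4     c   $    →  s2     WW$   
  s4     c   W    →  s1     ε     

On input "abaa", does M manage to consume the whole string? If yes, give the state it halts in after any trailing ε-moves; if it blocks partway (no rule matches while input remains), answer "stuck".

(s0, abaa, $)
  read a, top $: go to s3, push W$ → (s3, baa, W$)
  ε-move, top W: go to s0, push VW → (s0, baa, VW$)
  read b, top V: go to s1, push WV → (s1, aa, WVW$)
  ε-move, top W: go to s0, push ε → (s0, aa, VW$)
  read a, top V: go to s1, push W → (s1, a, WW$)
  ε-move, top W: go to s0, push ε → (s0, a, W$)
No transition for (s0, a, top W); M blocks with input a remaining.

stuck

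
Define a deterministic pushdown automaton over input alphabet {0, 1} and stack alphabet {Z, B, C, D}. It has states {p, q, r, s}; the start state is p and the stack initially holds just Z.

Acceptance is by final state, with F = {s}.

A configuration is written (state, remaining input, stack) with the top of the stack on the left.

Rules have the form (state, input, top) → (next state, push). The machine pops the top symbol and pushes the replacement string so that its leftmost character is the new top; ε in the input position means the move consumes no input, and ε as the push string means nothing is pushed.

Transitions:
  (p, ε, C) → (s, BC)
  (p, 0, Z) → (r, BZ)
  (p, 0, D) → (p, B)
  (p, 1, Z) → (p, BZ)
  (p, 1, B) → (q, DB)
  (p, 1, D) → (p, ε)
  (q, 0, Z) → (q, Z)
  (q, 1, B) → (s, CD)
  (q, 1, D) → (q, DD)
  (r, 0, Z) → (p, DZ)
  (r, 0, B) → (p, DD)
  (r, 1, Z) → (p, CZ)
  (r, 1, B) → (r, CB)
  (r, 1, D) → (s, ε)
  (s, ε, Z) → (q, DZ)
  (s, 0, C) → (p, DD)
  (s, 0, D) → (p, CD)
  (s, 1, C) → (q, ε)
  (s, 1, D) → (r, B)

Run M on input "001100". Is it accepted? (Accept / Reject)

(p, 001100, Z) ⊢ (r, 01100, BZ) ⊢ (p, 1100, DDZ) ⊢ (p, 100, DZ) ⊢ (p, 00, Z) ⊢ (r, 0, BZ) ⊢ (p, ε, DDZ)
All input consumed; state p ∉ F and no further ε-move applies.

Reject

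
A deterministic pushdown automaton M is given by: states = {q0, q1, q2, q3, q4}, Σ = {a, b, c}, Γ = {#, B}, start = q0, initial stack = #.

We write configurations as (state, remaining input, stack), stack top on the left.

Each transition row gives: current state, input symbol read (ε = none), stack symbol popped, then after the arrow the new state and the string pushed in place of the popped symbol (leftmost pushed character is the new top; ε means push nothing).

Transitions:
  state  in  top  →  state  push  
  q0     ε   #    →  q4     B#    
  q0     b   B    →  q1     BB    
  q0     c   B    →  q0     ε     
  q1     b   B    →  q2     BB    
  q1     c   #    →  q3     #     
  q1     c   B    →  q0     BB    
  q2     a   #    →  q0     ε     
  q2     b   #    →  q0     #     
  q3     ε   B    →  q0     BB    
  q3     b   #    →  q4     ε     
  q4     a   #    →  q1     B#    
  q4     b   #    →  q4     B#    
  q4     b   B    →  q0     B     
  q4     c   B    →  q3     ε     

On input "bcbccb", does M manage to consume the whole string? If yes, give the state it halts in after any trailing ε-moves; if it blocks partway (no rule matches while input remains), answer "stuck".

q4

(q0, bcbccb, #) ⊢ (q4, bcbccb, B#) ⊢ (q0, cbccb, B#) ⊢ (q0, bccb, #) ⊢ (q4, bccb, B#) ⊢ (q0, ccb, B#) ⊢ (q0, cb, #) ⊢ (q4, cb, B#) ⊢ (q3, b, #) ⊢ (q4, ε, ε)
All input consumed; M is in state q4.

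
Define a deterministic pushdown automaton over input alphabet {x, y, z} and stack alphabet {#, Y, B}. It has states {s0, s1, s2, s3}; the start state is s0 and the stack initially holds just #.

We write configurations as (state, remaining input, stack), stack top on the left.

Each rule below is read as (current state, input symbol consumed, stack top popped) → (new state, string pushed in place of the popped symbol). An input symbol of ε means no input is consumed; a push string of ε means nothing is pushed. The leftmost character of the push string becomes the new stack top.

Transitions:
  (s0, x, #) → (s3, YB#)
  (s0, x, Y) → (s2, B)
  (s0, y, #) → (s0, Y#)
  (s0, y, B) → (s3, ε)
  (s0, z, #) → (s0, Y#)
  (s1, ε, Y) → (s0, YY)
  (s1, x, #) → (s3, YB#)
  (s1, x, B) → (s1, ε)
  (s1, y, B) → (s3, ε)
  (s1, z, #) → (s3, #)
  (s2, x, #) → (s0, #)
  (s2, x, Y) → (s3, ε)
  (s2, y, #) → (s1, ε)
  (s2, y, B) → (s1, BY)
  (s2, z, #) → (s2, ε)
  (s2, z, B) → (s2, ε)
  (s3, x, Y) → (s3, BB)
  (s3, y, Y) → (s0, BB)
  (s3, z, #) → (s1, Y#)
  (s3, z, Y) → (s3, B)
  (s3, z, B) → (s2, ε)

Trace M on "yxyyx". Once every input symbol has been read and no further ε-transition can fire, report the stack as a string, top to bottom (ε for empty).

(s0, yxyyx, #)
  read y, top #: go to s0, push Y# → (s0, xyyx, Y#)
  read x, top Y: go to s2, push B → (s2, yyx, B#)
  read y, top B: go to s1, push BY → (s1, yx, BY#)
  read y, top B: go to s3, push ε → (s3, x, Y#)
  read x, top Y: go to s3, push BB → (s3, ε, BB#)
All input consumed in state s3 with stack BB#.

BB#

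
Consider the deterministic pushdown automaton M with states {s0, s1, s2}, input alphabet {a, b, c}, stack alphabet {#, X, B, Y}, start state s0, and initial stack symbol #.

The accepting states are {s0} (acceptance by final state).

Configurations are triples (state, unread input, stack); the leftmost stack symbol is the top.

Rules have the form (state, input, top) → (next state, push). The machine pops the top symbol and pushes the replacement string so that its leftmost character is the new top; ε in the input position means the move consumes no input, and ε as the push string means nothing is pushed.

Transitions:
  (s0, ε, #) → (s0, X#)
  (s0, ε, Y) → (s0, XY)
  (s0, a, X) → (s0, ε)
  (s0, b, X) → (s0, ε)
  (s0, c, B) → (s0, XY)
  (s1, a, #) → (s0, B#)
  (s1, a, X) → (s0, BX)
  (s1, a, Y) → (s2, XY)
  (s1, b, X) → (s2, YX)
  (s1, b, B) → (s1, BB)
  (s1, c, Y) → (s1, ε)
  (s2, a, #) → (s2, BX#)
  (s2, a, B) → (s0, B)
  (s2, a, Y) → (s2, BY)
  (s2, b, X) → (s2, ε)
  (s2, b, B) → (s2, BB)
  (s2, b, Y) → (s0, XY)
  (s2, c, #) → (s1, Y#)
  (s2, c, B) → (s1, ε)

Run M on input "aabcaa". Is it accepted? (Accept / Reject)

Reject

(s0, aabcaa, #)
  ε-move, top #: go to s0, push X# → (s0, aabcaa, X#)
  read a, top X: go to s0, push ε → (s0, abcaa, #)
  ε-move, top #: go to s0, push X# → (s0, abcaa, X#)
  read a, top X: go to s0, push ε → (s0, bcaa, #)
  ε-move, top #: go to s0, push X# → (s0, bcaa, X#)
  read b, top X: go to s0, push ε → (s0, caa, #)
  ε-move, top #: go to s0, push X# → (s0, caa, X#)
No transition applies at (s0, caa, X#); input not fully consumed.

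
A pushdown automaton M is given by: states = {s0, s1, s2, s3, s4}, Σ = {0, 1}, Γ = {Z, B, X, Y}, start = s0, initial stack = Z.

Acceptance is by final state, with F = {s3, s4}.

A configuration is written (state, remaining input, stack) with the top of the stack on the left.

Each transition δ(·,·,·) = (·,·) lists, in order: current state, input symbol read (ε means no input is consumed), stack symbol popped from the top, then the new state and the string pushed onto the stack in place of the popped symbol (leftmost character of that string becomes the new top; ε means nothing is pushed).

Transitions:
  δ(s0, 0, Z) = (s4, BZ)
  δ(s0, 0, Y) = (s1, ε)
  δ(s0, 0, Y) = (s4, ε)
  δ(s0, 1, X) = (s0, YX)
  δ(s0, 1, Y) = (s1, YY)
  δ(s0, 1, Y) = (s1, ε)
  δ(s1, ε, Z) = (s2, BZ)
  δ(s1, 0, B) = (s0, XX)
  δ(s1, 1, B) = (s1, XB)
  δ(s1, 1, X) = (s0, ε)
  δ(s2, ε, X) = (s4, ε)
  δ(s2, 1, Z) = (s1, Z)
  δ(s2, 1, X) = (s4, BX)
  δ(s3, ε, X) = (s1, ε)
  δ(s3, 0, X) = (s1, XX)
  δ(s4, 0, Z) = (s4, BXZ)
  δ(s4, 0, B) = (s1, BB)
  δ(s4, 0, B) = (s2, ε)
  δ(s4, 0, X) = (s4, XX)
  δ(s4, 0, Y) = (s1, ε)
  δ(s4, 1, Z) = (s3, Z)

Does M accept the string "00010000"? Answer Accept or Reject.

Accept

One accepting computation: (s0, 00010000, Z) ⊢ (s4, 0010000, BZ) ⊢ (s1, 010000, BBZ) ⊢ (s0, 10000, XXBZ) ⊢ (s0, 0000, YXXBZ) ⊢ (s4, 000, XXBZ) ⊢ (s4, 00, XXXBZ) ⊢ (s4, 0, XXXXBZ) ⊢ (s4, ε, XXXXXBZ)
All input consumed and state s4 ∈ F.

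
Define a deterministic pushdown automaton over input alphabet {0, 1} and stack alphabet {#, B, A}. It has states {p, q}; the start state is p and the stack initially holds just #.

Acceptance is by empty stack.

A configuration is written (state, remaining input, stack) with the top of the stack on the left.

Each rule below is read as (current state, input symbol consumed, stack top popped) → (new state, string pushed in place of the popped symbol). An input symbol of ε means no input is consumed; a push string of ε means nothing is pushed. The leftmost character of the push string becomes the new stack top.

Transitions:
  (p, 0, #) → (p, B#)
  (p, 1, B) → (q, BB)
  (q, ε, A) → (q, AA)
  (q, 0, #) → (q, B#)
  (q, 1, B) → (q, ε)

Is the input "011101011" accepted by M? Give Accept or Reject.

Reject

(p, 011101011, #) ⊢ (p, 11101011, B#) ⊢ (q, 1101011, BB#) ⊢ (q, 101011, B#) ⊢ (q, 01011, #) ⊢ (q, 1011, B#) ⊢ (q, 011, #) ⊢ (q, 11, B#) ⊢ (q, 1, #)
No transition applies at (q, 1, #); input not fully consumed.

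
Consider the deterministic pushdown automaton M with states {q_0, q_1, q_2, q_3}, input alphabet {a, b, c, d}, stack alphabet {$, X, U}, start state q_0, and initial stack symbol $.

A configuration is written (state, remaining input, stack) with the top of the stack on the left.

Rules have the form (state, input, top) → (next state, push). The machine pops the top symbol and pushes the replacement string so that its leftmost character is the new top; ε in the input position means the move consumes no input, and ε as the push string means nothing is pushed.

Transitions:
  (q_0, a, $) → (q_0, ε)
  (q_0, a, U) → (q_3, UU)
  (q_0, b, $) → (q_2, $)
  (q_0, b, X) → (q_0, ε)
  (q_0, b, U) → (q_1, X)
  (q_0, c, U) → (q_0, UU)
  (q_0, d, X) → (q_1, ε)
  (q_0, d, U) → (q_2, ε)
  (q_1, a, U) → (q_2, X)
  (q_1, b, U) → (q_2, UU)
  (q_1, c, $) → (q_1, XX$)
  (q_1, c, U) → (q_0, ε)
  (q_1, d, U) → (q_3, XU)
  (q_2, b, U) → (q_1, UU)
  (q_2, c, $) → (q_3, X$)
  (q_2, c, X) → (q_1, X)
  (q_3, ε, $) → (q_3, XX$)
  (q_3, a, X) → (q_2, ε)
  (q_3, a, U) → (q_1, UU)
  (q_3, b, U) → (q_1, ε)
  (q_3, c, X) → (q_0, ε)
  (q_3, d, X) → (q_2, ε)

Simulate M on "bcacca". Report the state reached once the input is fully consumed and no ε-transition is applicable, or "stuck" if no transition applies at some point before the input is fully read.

(q_0, bcacca, $)
  read b, top $: go to q_2, push $ → (q_2, cacca, $)
  read c, top $: go to q_3, push X$ → (q_3, acca, X$)
  read a, top X: go to q_2, push ε → (q_2, cca, $)
  read c, top $: go to q_3, push X$ → (q_3, ca, X$)
  read c, top X: go to q_0, push ε → (q_0, a, $)
  read a, top $: go to q_0, push ε → (q_0, ε, ε)
All input consumed; M is in state q_0.

q_0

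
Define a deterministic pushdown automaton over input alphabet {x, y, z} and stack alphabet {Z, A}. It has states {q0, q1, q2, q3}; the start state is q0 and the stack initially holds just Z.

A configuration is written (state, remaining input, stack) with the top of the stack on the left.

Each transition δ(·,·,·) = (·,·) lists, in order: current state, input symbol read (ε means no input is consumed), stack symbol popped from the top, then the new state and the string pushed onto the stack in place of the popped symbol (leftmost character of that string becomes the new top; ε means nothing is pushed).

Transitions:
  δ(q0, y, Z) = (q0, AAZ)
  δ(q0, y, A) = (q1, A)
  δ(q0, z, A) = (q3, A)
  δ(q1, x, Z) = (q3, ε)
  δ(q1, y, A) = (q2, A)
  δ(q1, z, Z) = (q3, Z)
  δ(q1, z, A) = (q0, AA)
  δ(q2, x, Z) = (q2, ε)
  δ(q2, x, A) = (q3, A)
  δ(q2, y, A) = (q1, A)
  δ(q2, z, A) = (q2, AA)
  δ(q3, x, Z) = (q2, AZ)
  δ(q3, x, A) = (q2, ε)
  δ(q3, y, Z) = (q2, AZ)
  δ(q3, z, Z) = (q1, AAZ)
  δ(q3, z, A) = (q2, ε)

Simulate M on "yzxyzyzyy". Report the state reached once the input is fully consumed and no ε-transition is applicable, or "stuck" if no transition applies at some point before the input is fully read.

(q0, yzxyzyzyy, Z)
  read y, top Z: go to q0, push AAZ → (q0, zxyzyzyy, AAZ)
  read z, top A: go to q3, push A → (q3, xyzyzyy, AAZ)
  read x, top A: go to q2, push ε → (q2, yzyzyy, AZ)
  read y, top A: go to q1, push A → (q1, zyzyy, AZ)
  read z, top A: go to q0, push AA → (q0, yzyy, AAZ)
  read y, top A: go to q1, push A → (q1, zyy, AAZ)
  read z, top A: go to q0, push AA → (q0, yy, AAAZ)
  read y, top A: go to q1, push A → (q1, y, AAAZ)
  read y, top A: go to q2, push A → (q2, ε, AAAZ)
All input consumed; M is in state q2.

q2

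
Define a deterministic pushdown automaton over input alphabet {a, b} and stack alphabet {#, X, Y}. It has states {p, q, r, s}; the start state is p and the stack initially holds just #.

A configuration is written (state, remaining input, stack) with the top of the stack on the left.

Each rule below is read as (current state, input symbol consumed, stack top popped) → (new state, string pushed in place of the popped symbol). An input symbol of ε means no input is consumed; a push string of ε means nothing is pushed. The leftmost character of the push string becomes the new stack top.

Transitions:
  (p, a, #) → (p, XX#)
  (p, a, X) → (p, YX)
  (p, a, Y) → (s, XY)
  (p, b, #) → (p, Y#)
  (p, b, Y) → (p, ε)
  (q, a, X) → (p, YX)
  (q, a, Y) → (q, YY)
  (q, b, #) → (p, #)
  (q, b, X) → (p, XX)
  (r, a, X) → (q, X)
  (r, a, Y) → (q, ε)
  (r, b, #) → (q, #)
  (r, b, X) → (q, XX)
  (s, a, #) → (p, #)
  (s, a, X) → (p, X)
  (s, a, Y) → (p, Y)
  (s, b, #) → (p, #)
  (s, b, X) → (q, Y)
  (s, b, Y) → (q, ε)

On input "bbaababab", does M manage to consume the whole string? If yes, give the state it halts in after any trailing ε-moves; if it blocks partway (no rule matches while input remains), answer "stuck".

p

(p, bbaababab, #)
  read b, top #: go to p, push Y# → (p, baababab, Y#)
  read b, top Y: go to p, push ε → (p, aababab, #)
  read a, top #: go to p, push XX# → (p, ababab, XX#)
  read a, top X: go to p, push YX → (p, babab, YXX#)
  read b, top Y: go to p, push ε → (p, abab, XX#)
  read a, top X: go to p, push YX → (p, bab, YXX#)
  read b, top Y: go to p, push ε → (p, ab, XX#)
  read a, top X: go to p, push YX → (p, b, YXX#)
  read b, top Y: go to p, push ε → (p, ε, XX#)
All input consumed; M is in state p.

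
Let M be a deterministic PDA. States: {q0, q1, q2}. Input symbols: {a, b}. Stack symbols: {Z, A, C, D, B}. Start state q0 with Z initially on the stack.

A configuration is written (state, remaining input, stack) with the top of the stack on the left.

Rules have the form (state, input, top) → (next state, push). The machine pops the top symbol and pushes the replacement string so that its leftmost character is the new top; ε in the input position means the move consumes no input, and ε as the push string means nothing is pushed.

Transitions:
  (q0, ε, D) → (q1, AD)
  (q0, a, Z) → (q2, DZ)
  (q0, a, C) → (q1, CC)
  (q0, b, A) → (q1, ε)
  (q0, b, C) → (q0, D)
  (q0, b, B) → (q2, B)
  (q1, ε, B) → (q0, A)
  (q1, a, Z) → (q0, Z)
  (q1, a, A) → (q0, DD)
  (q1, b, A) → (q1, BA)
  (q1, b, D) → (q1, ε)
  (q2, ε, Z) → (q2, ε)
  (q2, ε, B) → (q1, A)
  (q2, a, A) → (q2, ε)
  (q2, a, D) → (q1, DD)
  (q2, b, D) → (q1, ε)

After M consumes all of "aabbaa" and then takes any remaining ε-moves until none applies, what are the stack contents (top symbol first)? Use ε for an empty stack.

(q0, aabbaa, Z)
  read a, top Z: go to q2, push DZ → (q2, abbaa, DZ)
  read a, top D: go to q1, push DD → (q1, bbaa, DDZ)
  read b, top D: go to q1, push ε → (q1, baa, DZ)
  read b, top D: go to q1, push ε → (q1, aa, Z)
  read a, top Z: go to q0, push Z → (q0, a, Z)
  read a, top Z: go to q2, push DZ → (q2, ε, DZ)
All input consumed in state q2 with stack DZ.

DZ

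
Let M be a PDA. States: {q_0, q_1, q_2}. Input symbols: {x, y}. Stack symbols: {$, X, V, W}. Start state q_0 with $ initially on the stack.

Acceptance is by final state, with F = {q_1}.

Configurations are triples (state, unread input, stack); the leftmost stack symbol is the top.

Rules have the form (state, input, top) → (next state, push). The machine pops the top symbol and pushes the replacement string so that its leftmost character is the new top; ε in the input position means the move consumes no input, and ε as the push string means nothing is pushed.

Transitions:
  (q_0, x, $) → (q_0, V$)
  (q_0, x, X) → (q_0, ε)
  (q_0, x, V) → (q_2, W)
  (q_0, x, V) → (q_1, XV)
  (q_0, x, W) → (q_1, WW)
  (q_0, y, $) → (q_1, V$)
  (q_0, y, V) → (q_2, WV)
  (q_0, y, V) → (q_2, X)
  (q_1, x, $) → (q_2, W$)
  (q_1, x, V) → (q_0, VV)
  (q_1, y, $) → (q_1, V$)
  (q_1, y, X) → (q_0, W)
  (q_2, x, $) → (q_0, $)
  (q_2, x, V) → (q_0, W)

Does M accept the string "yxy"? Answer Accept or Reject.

Reject

No computation consumes all input and reaches a final state.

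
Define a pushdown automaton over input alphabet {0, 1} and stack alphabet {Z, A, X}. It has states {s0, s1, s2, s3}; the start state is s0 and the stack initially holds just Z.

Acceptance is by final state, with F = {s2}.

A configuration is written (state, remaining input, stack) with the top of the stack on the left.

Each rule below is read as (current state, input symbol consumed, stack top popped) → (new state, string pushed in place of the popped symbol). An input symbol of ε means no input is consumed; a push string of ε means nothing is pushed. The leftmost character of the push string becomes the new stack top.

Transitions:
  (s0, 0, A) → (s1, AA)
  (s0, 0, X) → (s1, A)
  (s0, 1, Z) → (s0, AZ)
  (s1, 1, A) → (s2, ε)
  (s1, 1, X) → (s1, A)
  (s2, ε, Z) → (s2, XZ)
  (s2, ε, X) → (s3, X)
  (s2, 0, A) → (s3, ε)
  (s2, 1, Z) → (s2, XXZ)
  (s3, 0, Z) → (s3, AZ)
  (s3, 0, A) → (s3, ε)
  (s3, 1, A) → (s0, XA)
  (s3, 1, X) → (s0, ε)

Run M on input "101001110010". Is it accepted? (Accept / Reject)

Reject

No computation consumes all input and reaches a final state.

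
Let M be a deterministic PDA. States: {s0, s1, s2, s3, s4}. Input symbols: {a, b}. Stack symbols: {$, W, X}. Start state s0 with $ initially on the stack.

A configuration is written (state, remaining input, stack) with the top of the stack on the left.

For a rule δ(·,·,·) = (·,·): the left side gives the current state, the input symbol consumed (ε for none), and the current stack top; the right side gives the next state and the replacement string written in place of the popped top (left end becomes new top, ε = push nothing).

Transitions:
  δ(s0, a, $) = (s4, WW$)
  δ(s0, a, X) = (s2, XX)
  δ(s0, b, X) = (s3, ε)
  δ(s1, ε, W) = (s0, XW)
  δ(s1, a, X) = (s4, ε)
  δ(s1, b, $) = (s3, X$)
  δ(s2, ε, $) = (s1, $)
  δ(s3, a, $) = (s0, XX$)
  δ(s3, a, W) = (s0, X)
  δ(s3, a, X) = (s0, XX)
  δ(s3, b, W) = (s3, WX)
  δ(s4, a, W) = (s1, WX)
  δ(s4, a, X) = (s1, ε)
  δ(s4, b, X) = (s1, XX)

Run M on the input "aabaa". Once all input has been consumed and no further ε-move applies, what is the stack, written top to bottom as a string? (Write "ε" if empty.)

(s0, aabaa, $)
  read a, top $: go to s4, push WW$ → (s4, abaa, WW$)
  read a, top W: go to s1, push WX → (s1, baa, WXW$)
  ε-move, top W: go to s0, push XW → (s0, baa, XWXW$)
  read b, top X: go to s3, push ε → (s3, aa, WXW$)
  read a, top W: go to s0, push X → (s0, a, XXW$)
  read a, top X: go to s2, push XX → (s2, ε, XXXW$)
All input consumed in state s2 with stack XXXW$.

XXXW$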